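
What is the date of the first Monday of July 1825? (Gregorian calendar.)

July 4, 1825

July 1, 1825 is a Friday.
The first Monday is therefore July 4 (3 days later).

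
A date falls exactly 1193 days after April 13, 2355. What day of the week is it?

Saturday

First find the weekday of Apr 13, 2355. Doomsday rule: the anchor day for the 2300s is Wednesday. For year 55: 55÷12 = 4 r 7, and 7÷4 = 1, so 4+7+1 = 12.
Wednesday + 12 ≡ Monday — that's 2355's doomsday.
In April the doomsday date is Apr 4.
Apr 13 is 9 days after Apr 4; 9 mod 7 = 2, so Monday + 2 = Wednesday.
1193 mod 7 = 3, so 1193 days after a Wednesday is Wednesday + 3 = Saturday.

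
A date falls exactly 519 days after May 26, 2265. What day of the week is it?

Saturday

First find the weekday of May 26, 2265. Doomsday rule: the anchor day for the 2200s is Friday. For year 65: 65÷12 = 5 r 5, and 5÷4 = 1, so 5+5+1 = 11.
Friday + 11 ≡ Tuesday — that's 2265's doomsday.
In May the doomsday date is May 9.
May 26 is 17 days after May 9; 17 mod 7 = 3, so Tuesday + 3 = Friday.
519 mod 7 = 1, so 519 days after a Friday is Friday + 1 = Saturday.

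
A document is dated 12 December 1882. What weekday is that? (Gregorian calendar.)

Doomsday rule: the anchor day for the 1800s is Friday. For year 82: 82÷12 = 6 r 10, and 10÷4 = 2, so 6+10+2 = 18.
Friday + 18 ≡ Tuesday — that's 1882's doomsday.
In December the doomsday date is Dec 12.
Dec 12 is the doomsday itself: Tuesday.

Tuesday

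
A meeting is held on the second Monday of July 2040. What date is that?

July 9, 2040

July 1, 2040 is a Sunday.
The first Monday is therefore July 2 (1 days later).
The second Monday is 2 + 1×7 = July 9.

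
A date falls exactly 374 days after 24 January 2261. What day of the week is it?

Sunday

First find the weekday of Jan 24, 2261. Doomsday rule: the anchor day for the 2200s is Friday. For year 61: 61÷12 = 5 r 1, and 1÷4 = 0, so 5+1+0 = 6.
Friday + 6 ≡ Thursday — that's 2261's doomsday.
In January the doomsday date is Jan 3 (2261 is not a leap year).
Jan 24 is 21 days after Jan 3; 21 mod 7 = 0, so Thursday + 0 = Thursday.
374 mod 7 = 3, so 374 days after a Thursday is Thursday + 3 = Sunday.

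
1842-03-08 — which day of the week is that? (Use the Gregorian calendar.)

Tuesday

Doomsday rule: the anchor day for the 1800s is Friday. For year 42: 42÷12 = 3 r 6, and 6÷4 = 1, so 3+6+1 = 10.
Friday + 10 ≡ Monday — that's 1842's doomsday.
In March the doomsday date is Mar 14.
Mar 8 is 6 days before Mar 14; 6 mod 7 = 6, so Monday − 6 = Tuesday.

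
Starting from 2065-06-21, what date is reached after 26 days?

July 17, 2065

Jun has 30 days: +10 → Jul 1, 2065 (16 left).
+16 → Jul 17, 2065.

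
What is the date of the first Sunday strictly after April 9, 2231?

April 10, 2231

Apr 9, 2231 is a Saturday.
From Saturday to the next Sunday is 1 day.
Apr 9, 2231 + 1 = Apr 10, 2231.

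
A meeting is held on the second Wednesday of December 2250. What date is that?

December 1, 2250 is a Sunday.
The first Wednesday is therefore December 4 (3 days later).
The second Wednesday is 4 + 1×7 = December 11.

December 11, 2250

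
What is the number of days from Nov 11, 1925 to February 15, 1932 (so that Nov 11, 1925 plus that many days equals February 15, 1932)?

Nov 11, 1925 → Nov 11, 1926: 365 days.
Nov 11, 1926 → Nov 11, 1927: 365 days.
Nov 11, 1927 → Nov 11, 1928: 366 days (Feb 29, 1928 is in that span).
Nov 11, 1928 → Nov 11, 1929: 365 days.
Nov 11, 1929 → Nov 11, 1930: 365 days.
Nov 11, 1930 → Nov 11, 1931: 365 days.
Nov 11, 1931 → Dec 11, 1931: 30 days (November has 30).
Dec 11, 1931 → Jan 11, 1932: 31 days (December has 31).
Jan 11, 1932 → Feb 11, 1932: 31 days (January has 31).
Feb 11, 1932 → Feb 15, 1932: 4 days.
Total: 2287 days.

2287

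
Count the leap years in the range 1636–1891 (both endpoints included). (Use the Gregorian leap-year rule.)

62

Multiples of 4 in [1636,1891]: 64.
Of those, multiples of 100: 2 (not leap unless ÷400).
Multiples of 400: 0.
Leap years = 64 − 2 + 0 = 62.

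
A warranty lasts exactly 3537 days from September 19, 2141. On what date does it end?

May 27, 2151

+365 (one year) → Sep 19, 2142 (3172 left).
+365 (one year) → Sep 19, 2143 (2807 left).
+366 (one year; includes Feb 29, 2144) → Sep 19, 2144 (2441 left).
+365 (one year) → Sep 19, 2145 (2076 left).
+365 (one year) → Sep 19, 2146 (1711 left).
+365 (one year) → Sep 19, 2147 (1346 left).
+366 (one year; includes Feb 29, 2148) → Sep 19, 2148 (980 left).
+365 (one year) → Sep 19, 2149 (615 left).
+365 (one year) → Sep 19, 2150 (250 left).
Sep has 30 days: +12 → Oct 1, 2150 (238 left).
Oct has 31 days: +31 → Nov 1, 2150 (207 left).
Nov has 30 days: +30 → Dec 1, 2150 (177 left).
Dec has 31 days: +31 → Jan 1, 2151 (146 left).
Jan has 31 days: +31 → Feb 1, 2151 (115 left).
Feb has 28 days: +28 → Mar 1, 2151 (87 left).
Mar has 31 days: +31 → Apr 1, 2151 (56 left).
Apr has 30 days: +30 → May 1, 2151 (26 left).
+26 → May 27, 2151.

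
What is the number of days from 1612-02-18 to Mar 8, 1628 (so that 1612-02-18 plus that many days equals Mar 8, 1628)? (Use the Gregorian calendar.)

Feb 18, 1612 → Feb 18, 1613: 366 days (Feb 29, 1612 is in that span).
Feb 18, 1613 → Feb 18, 1614: 365 days.
Feb 18, 1614 → Feb 18, 1615: 365 days.
Feb 18, 1615 → Feb 18, 1616: 365 days.
Feb 18, 1616 → Feb 18, 1617: 366 days (Feb 29, 1616 is in that span).
Feb 18, 1617 → Feb 18, 1618: 365 days.
Feb 18, 1618 → Feb 18, 1619: 365 days.
Feb 18, 1619 → Feb 18, 1620: 365 days.
Feb 18, 1620 → Feb 18, 1621: 366 days (Feb 29, 1620 is in that span).
Feb 18, 1621 → Feb 18, 1622: 365 days.
Feb 18, 1622 → Feb 18, 1623: 365 days.
Feb 18, 1623 → Feb 18, 1624: 365 days.
Feb 18, 1624 → Feb 18, 1625: 366 days (Feb 29, 1624 is in that span).
Feb 18, 1625 → Feb 18, 1626: 365 days.
Feb 18, 1626 → Feb 18, 1627: 365 days.
Feb 18, 1627 → Mar 18, 1627: 28 days (February has 28).
Mar 18, 1627 → Apr 18, 1627: 31 days (March has 31).
Apr 18, 1627 → May 18, 1627: 30 days (April has 30).
May 18, 1627 → Jun 18, 1627: 31 days (May has 31).
Jun 18, 1627 → Jul 18, 1627: 30 days (June has 30).
Jul 18, 1627 → Aug 18, 1627: 31 days (July has 31).
Aug 18, 1627 → Sep 18, 1627: 31 days (August has 31).
Sep 18, 1627 → Oct 18, 1627: 30 days (September has 30).
Oct 18, 1627 → Nov 18, 1627: 31 days (October has 31).
Nov 18, 1627 → Dec 18, 1627: 30 days (November has 30).
Dec 18, 1627 → Jan 18, 1628: 31 days (December has 31).
Jan 18, 1628 → Feb 18, 1628: 31 days (January has 31).
Feb 18, 1628 → Mar 8, 1628: 19 days.
Total: 5863 days.

5863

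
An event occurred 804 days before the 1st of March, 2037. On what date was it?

−365 (one year) → Mar 1, 2036 (439 left).
−366 (one year; includes Feb 29, 2036) → Mar 1, 2035 (73 left).
−1 → Feb 28, 2035 (end of Feb, 28 days; 72 left).
−28 → Jan 31, 2035 (end of Jan, 31 days; 44 left).
−31 → Dec 31, 2034 (end of Dec, 31 days; 13 left).
−13 → Dec 18, 2034.

December 18, 2034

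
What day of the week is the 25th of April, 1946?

Doomsday rule: the anchor day for the 1900s is Wednesday. For year 46: 46÷12 = 3 r 10, and 10÷4 = 2, so 3+10+2 = 15.
Wednesday + 15 ≡ Thursday — that's 1946's doomsday.
In April the doomsday date is Apr 4.
Apr 25 is 21 days after Apr 4; 21 mod 7 = 0, so Thursday + 0 = Thursday.

Thursday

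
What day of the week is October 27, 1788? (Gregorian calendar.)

Doomsday rule: the anchor day for the 1700s is Sunday. For year 88: 88÷12 = 7 r 4, and 4÷4 = 1, so 7+4+1 = 12.
Sunday + 12 ≡ Friday — that's 1788's doomsday.
In October the doomsday date is Oct 10.
Oct 27 is 17 days after Oct 10; 17 mod 7 = 3, so Friday + 3 = Monday.

Monday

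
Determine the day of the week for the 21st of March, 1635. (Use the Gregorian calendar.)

Doomsday rule: the anchor day for the 1600s is Tuesday. For year 35: 35÷12 = 2 r 11, and 11÷4 = 2, so 2+11+2 = 15.
Tuesday + 15 ≡ Wednesday — that's 1635's doomsday.
In March the doomsday date is Mar 14.
Mar 21 is 7 days after Mar 14; 7 mod 7 = 0, so Wednesday + 0 = Wednesday.

Wednesday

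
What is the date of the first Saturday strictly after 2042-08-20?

August 23, 2042

Aug 20, 2042 is a Wednesday.
From Wednesday to the next Saturday is 3 days.
Aug 20, 2042 + 3 = Aug 23, 2042.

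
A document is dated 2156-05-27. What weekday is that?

Doomsday rule: the anchor day for the 2100s is Sunday. For year 56: 56÷12 = 4 r 8, and 8÷4 = 2, so 4+8+2 = 14.
Sunday + 14 ≡ Sunday — that's 2156's doomsday.
In May the doomsday date is May 9.
May 27 is 18 days after May 9; 18 mod 7 = 4, so Sunday + 4 = Thursday.

Thursday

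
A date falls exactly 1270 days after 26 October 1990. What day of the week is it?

First find the weekday of Oct 26, 1990. Doomsday rule: the anchor day for the 1900s is Wednesday. For year 90: 90÷12 = 7 r 6, and 6÷4 = 1, so 7+6+1 = 14.
Wednesday + 14 ≡ Wednesday — that's 1990's doomsday.
In October the doomsday date is Oct 10.
Oct 26 is 16 days after Oct 10; 16 mod 7 = 2, so Wednesday + 2 = Friday.
1270 mod 7 = 3, so 1270 days after a Friday is Friday + 3 = Monday.

Monday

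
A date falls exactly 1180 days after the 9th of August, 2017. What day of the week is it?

Sunday

First find the weekday of Aug 9, 2017. Doomsday rule: the anchor day for the 2000s is Tuesday. For year 17: 17÷12 = 1 r 5, and 5÷4 = 1, so 1+5+1 = 7.
Tuesday + 7 ≡ Tuesday — that's 2017's doomsday.
In August the doomsday date is Aug 8.
Aug 9 is 1 day after Aug 8; 1 mod 7 = 1, so Tuesday + 1 = Wednesday.
1180 mod 7 = 4, so 1180 days after a Wednesday is Wednesday + 4 = Sunday.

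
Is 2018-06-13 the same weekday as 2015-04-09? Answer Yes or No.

No

From Apr 9, 2015 to Jun 13, 2018 is 1161 days.
1161 mod 7 = 6, so they are different weekdays.
(Apr 9, 2015 is a Thursday; Jun 13, 2018 is a Wednesday.)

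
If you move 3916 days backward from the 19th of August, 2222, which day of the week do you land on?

Aug 19, 2222 is a Monday.
3916 mod 7 = 3, so 3916 days before a Monday is Monday − 3 = Friday.

Friday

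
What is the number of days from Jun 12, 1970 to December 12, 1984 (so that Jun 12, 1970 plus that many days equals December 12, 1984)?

5297

Jun 12, 1970 → Jun 12, 1971: 365 days.
Jun 12, 1971 → Jun 12, 1972: 366 days (Feb 29, 1972 is in that span).
Jun 12, 1972 → Jun 12, 1973: 365 days.
Jun 12, 1973 → Jun 12, 1974: 365 days.
Jun 12, 1974 → Jun 12, 1975: 365 days.
Jun 12, 1975 → Jun 12, 1976: 366 days (Feb 29, 1976 is in that span).
Jun 12, 1976 → Jun 12, 1977: 365 days.
Jun 12, 1977 → Jun 12, 1978: 365 days.
Jun 12, 1978 → Jun 12, 1979: 365 days.
Jun 12, 1979 → Jun 12, 1980: 366 days (Feb 29, 1980 is in that span).
Jun 12, 1980 → Jun 12, 1981: 365 days.
Jun 12, 1981 → Jun 12, 1982: 365 days.
Jun 12, 1982 → Jun 12, 1983: 365 days.
Jun 12, 1983 → Jun 12, 1984: 366 days (Feb 29, 1984 is in that span).
Jun 12, 1984 → Jul 12, 1984: 30 days (June has 30).
Jul 12, 1984 → Aug 12, 1984: 31 days (July has 31).
Aug 12, 1984 → Sep 12, 1984: 31 days (August has 31).
Sep 12, 1984 → Oct 12, 1984: 30 days (September has 30).
Oct 12, 1984 → Nov 12, 1984: 31 days (October has 31).
Nov 12, 1984 → Dec 12, 1984: 30 days.
Total: 5297 days.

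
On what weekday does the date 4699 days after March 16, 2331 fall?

Wednesday

Mar 16, 2331 is a Monday.
4699 mod 7 = 2, so 4699 days after a Monday is Monday + 2 = Wednesday.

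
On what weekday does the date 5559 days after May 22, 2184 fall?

Sunday

First find the weekday of May 22, 2184. Doomsday rule: the anchor day for the 2100s is Sunday. For year 84: 84÷12 = 7 r 0, and 0÷4 = 0, so 7+0+0 = 7.
Sunday + 7 ≡ Sunday — that's 2184's doomsday.
In May the doomsday date is May 9.
May 22 is 13 days after May 9; 13 mod 7 = 6, so Sunday + 6 = Saturday.
5559 mod 7 = 1, so 5559 days after a Saturday is Saturday + 1 = Sunday.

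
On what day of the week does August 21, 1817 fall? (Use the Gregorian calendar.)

Thursday

Doomsday rule: the anchor day for the 1800s is Friday. For year 17: 17÷12 = 1 r 5, and 5÷4 = 1, so 1+5+1 = 7.
Friday + 7 ≡ Friday — that's 1817's doomsday.
In August the doomsday date is Aug 8.
Aug 21 is 13 days after Aug 8; 13 mod 7 = 6, so Friday + 6 = Thursday.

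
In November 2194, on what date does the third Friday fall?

November 1, 2194 is a Saturday.
The first Friday is therefore November 7 (6 days later).
The third Friday is 7 + 2×7 = November 21.

November 21, 2194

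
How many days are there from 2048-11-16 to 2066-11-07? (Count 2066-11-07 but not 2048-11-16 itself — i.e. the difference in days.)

6565

Nov 16, 2048 → Nov 16, 2049: 365 days.
Nov 16, 2049 → Nov 16, 2050: 365 days.
Nov 16, 2050 → Nov 16, 2051: 365 days.
Nov 16, 2051 → Nov 16, 2052: 366 days (Feb 29, 2052 is in that span).
Nov 16, 2052 → Nov 16, 2053: 365 days.
Nov 16, 2053 → Nov 16, 2054: 365 days.
Nov 16, 2054 → Nov 16, 2055: 365 days.
Nov 16, 2055 → Nov 16, 2056: 366 days (Feb 29, 2056 is in that span).
Nov 16, 2056 → Nov 16, 2057: 365 days.
Nov 16, 2057 → Nov 16, 2058: 365 days.
Nov 16, 2058 → Nov 16, 2059: 365 days.
Nov 16, 2059 → Nov 16, 2060: 366 days (Feb 29, 2060 is in that span).
Nov 16, 2060 → Nov 16, 2061: 365 days.
Nov 16, 2061 → Nov 16, 2062: 365 days.
Nov 16, 2062 → Nov 16, 2063: 365 days.
Nov 16, 2063 → Nov 16, 2064: 366 days (Feb 29, 2064 is in that span).
Nov 16, 2064 → Nov 16, 2065: 365 days.
Nov 16, 2065 → Dec 16, 2065: 30 days (November has 30).
Dec 16, 2065 → Jan 16, 2066: 31 days (December has 31).
Jan 16, 2066 → Feb 16, 2066: 31 days (January has 31).
Feb 16, 2066 → Mar 16, 2066: 28 days (February has 28).
Mar 16, 2066 → Apr 16, 2066: 31 days (March has 31).
Apr 16, 2066 → May 16, 2066: 30 days (April has 30).
May 16, 2066 → Jun 16, 2066: 31 days (May has 31).
Jun 16, 2066 → Jul 16, 2066: 30 days (June has 30).
Jul 16, 2066 → Aug 16, 2066: 31 days (July has 31).
Aug 16, 2066 → Sep 16, 2066: 31 days (August has 31).
Sep 16, 2066 → Oct 16, 2066: 30 days (September has 30).
Oct 16, 2066 → Nov 7, 2066: 22 days.
Total: 6565 days.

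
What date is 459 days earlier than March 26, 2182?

−365 (one year) → Mar 26, 2181 (94 left).
−26 → Feb 28, 2181 (end of Feb, 28 days; 68 left).
−28 → Jan 31, 2181 (end of Jan, 31 days; 40 left).
−31 → Dec 31, 2180 (end of Dec, 31 days; 9 left).
−9 → Dec 22, 2180.

December 22, 2180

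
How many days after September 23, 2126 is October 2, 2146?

7314

Sep 23, 2126 → Sep 23, 2127: 365 days.
Sep 23, 2127 → Sep 23, 2128: 366 days (Feb 29, 2128 is in that span).
Sep 23, 2128 → Sep 23, 2129: 365 days.
Sep 23, 2129 → Sep 23, 2130: 365 days.
Sep 23, 2130 → Sep 23, 2131: 365 days.
Sep 23, 2131 → Sep 23, 2132: 366 days (Feb 29, 2132 is in that span).
Sep 23, 2132 → Sep 23, 2133: 365 days.
Sep 23, 2133 → Sep 23, 2134: 365 days.
Sep 23, 2134 → Sep 23, 2135: 365 days.
Sep 23, 2135 → Sep 23, 2136: 366 days (Feb 29, 2136 is in that span).
Sep 23, 2136 → Sep 23, 2137: 365 days.
Sep 23, 2137 → Sep 23, 2138: 365 days.
Sep 23, 2138 → Sep 23, 2139: 365 days.
Sep 23, 2139 → Sep 23, 2140: 366 days (Feb 29, 2140 is in that span).
Sep 23, 2140 → Sep 23, 2141: 365 days.
Sep 23, 2141 → Sep 23, 2142: 365 days.
Sep 23, 2142 → Sep 23, 2143: 365 days.
Sep 23, 2143 → Sep 23, 2144: 366 days (Feb 29, 2144 is in that span).
Sep 23, 2144 → Sep 23, 2145: 365 days.
Sep 23, 2145 → Oct 23, 2145: 30 days (September has 30).
Oct 23, 2145 → Nov 23, 2145: 31 days (October has 31).
Nov 23, 2145 → Dec 23, 2145: 30 days (November has 30).
Dec 23, 2145 → Jan 23, 2146: 31 days (December has 31).
Jan 23, 2146 → Feb 23, 2146: 31 days (January has 31).
Feb 23, 2146 → Mar 23, 2146: 28 days (February has 28).
Mar 23, 2146 → Apr 23, 2146: 31 days (March has 31).
Apr 23, 2146 → May 23, 2146: 30 days (April has 30).
May 23, 2146 → Jun 23, 2146: 31 days (May has 31).
Jun 23, 2146 → Jul 23, 2146: 30 days (June has 30).
Jul 23, 2146 → Aug 23, 2146: 31 days (July has 31).
Aug 23, 2146 → Sep 23, 2146: 31 days (August has 31).
Sep 23, 2146 → Oct 2, 2146: 9 days.
Total: 7314 days.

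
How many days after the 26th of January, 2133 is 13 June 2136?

1234

Jan 26, 2133 → Jan 26, 2134: 365 days.
Jan 26, 2134 → Jan 26, 2135: 365 days.
Jan 26, 2135 → Jan 26, 2136: 365 days.
Jan 26, 2136 → Feb 26, 2136: 31 days (January has 31).
Feb 26, 2136 → Mar 26, 2136: 29 days (February has 29).
Mar 26, 2136 → Apr 26, 2136: 31 days (March has 31).
Apr 26, 2136 → May 26, 2136: 30 days (April has 30).
May 26, 2136 → Jun 13, 2136: 18 days.
Total: 1234 days.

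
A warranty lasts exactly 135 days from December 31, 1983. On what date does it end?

May 14, 1984

Dec has 31 days: +1 → Jan 1, 1984 (134 left).
Jan has 31 days: +31 → Feb 1, 1984 (103 left).
Feb has 29 days: +29 → Mar 1, 1984 (74 left).
Mar has 31 days: +31 → Apr 1, 1984 (43 left).
Apr has 30 days: +30 → May 1, 1984 (13 left).
+13 → May 14, 1984.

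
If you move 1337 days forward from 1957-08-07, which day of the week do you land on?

Wednesday

Aug 7, 1957 is a Wednesday.
1337 mod 7 = 0, so 1337 days after a Wednesday is Wednesday + 0 = Wednesday.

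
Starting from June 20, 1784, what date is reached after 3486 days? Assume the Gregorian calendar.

+365 (one year) → Jun 20, 1785 (3121 left).
+365 (one year) → Jun 20, 1786 (2756 left).
+365 (one year) → Jun 20, 1787 (2391 left).
+366 (one year; includes Feb 29, 1788) → Jun 20, 1788 (2025 left).
+365 (one year) → Jun 20, 1789 (1660 left).
+365 (one year) → Jun 20, 1790 (1295 left).
+365 (one year) → Jun 20, 1791 (930 left).
+366 (one year; includes Feb 29, 1792) → Jun 20, 1792 (564 left).
+365 (one year) → Jun 20, 1793 (199 left).
Jun has 30 days: +11 → Jul 1, 1793 (188 left).
Jul has 31 days: +31 → Aug 1, 1793 (157 left).
Aug has 31 days: +31 → Sep 1, 1793 (126 left).
Sep has 30 days: +30 → Oct 1, 1793 (96 left).
Oct has 31 days: +31 → Nov 1, 1793 (65 left).
Nov has 30 days: +30 → Dec 1, 1793 (35 left).
Dec has 31 days: +31 → Jan 1, 1794 (4 left).
+4 → Jan 5, 1794.

January 5, 1794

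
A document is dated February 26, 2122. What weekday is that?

Doomsday rule: the anchor day for the 2100s is Sunday. For year 22: 22÷12 = 1 r 10, and 10÷4 = 2, so 1+10+2 = 13.
Sunday + 13 ≡ Saturday — that's 2122's doomsday.
In February the doomsday date is Feb 28 (2122 is not a leap year).
Feb 26 is 2 days before Feb 28; 2 mod 7 = 2, so Saturday − 2 = Thursday.

Thursday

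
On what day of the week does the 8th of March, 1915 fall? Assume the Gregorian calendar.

Monday

Doomsday rule: the anchor day for the 1900s is Wednesday. For year 15: 15÷12 = 1 r 3, and 3÷4 = 0, so 1+3+0 = 4.
Wednesday + 4 ≡ Sunday — that's 1915's doomsday.
In March the doomsday date is Mar 14.
Mar 8 is 6 days before Mar 14; 6 mod 7 = 6, so Sunday − 6 = Monday.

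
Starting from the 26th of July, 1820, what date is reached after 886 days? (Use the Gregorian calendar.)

December 29, 1822

+365 (one year) → Jul 26, 1821 (521 left).
+365 (one year) → Jul 26, 1822 (156 left).
Jul has 31 days: +6 → Aug 1, 1822 (150 left).
Aug has 31 days: +31 → Sep 1, 1822 (119 left).
Sep has 30 days: +30 → Oct 1, 1822 (89 left).
Oct has 31 days: +31 → Nov 1, 1822 (58 left).
Nov has 30 days: +30 → Dec 1, 1822 (28 left).
+28 → Dec 29, 1822.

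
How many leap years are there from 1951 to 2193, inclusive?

60

Multiples of 4 in [1951,2193]: 61.
Of those, multiples of 100: 2 (not leap unless ÷400).
Multiples of 400: 1.
Leap years = 61 − 2 + 1 = 60.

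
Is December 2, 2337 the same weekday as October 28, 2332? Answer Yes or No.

No

From Oct 28, 2332 to Dec 2, 2337 is 1861 days.
1861 mod 7 = 6, so they are different weekdays.
(Oct 28, 2332 is a Friday; Dec 2, 2337 is a Thursday.)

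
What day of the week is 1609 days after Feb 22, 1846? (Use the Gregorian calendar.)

First find the weekday of Feb 22, 1846. Doomsday rule: the anchor day for the 1800s is Friday. For year 46: 46÷12 = 3 r 10, and 10÷4 = 2, so 3+10+2 = 15.
Friday + 15 ≡ Saturday — that's 1846's doomsday.
In February the doomsday date is Feb 28 (1846 is not a leap year).
Feb 22 is 6 days before Feb 28; 6 mod 7 = 6, so Saturday − 6 = Sunday.
1609 mod 7 = 6, so 1609 days after a Sunday is Sunday + 6 = Saturday.

Saturday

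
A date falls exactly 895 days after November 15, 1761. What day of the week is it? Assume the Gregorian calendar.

Saturday

Nov 15, 1761 is a Sunday.
895 mod 7 = 6, so 895 days after a Sunday is Sunday + 6 = Saturday.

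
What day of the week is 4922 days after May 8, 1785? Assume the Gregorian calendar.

First find the weekday of May 8, 1785. Doomsday rule: the anchor day for the 1700s is Sunday. For year 85: 85÷12 = 7 r 1, and 1÷4 = 0, so 7+1+0 = 8.
Sunday + 8 ≡ Monday — that's 1785's doomsday.
In May the doomsday date is May 9.
May 8 is 1 day before May 9; 1 mod 7 = 1, so Monday − 1 = Sunday.
4922 mod 7 = 1, so 4922 days after a Sunday is Sunday + 1 = Monday.

Monday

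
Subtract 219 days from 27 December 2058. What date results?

−27 → Nov 30, 2058 (end of Nov, 30 days; 192 left).
−30 → Oct 31, 2058 (end of Oct, 31 days; 162 left).
−31 → Sep 30, 2058 (end of Sep, 30 days; 131 left).
−30 → Aug 31, 2058 (end of Aug, 31 days; 101 left).
−31 → Jul 31, 2058 (end of Jul, 31 days; 70 left).
−31 → Jun 30, 2058 (end of Jun, 30 days; 39 left).
−30 → May 31, 2058 (end of May, 31 days; 9 left).
−9 → May 22, 2058.

May 22, 2058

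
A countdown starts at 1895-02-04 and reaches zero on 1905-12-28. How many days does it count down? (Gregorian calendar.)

Feb 4, 1895 → Feb 4, 1896: 365 days.
Feb 4, 1896 → Feb 4, 1897: 366 days (Feb 29, 1896 is in that span).
Feb 4, 1897 → Feb 4, 1898: 365 days.
Feb 4, 1898 → Feb 4, 1899: 365 days.
Feb 4, 1899 → Feb 4, 1900: 365 days.
Feb 4, 1900 → Feb 4, 1901: 365 days.
Feb 4, 1901 → Feb 4, 1902: 365 days.
Feb 4, 1902 → Feb 4, 1903: 365 days.
Feb 4, 1903 → Feb 4, 1904: 365 days.
Feb 4, 1904 → Feb 4, 1905: 366 days (Feb 29, 1904 is in that span).
Feb 4, 1905 → Mar 4, 1905: 28 days (February has 28).
Mar 4, 1905 → Apr 4, 1905: 31 days (March has 31).
Apr 4, 1905 → May 4, 1905: 30 days (April has 30).
May 4, 1905 → Jun 4, 1905: 31 days (May has 31).
Jun 4, 1905 → Jul 4, 1905: 30 days (June has 30).
Jul 4, 1905 → Aug 4, 1905: 31 days (July has 31).
Aug 4, 1905 → Sep 4, 1905: 31 days (August has 31).
Sep 4, 1905 → Oct 4, 1905: 30 days (September has 30).
Oct 4, 1905 → Nov 4, 1905: 31 days (October has 31).
Nov 4, 1905 → Dec 4, 1905: 30 days (November has 30).
Dec 4, 1905 → Dec 28, 1905: 24 days.
Total: 3979 days.

3979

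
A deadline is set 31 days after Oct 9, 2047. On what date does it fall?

November 9, 2047

Oct has 31 days: +23 → Nov 1, 2047 (8 left).
+8 → Nov 9, 2047.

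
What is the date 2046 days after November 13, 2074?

+365 (one year) → Nov 13, 2075 (1681 left).
+366 (one year; includes Feb 29, 2076) → Nov 13, 2076 (1315 left).
+365 (one year) → Nov 13, 2077 (950 left).
+365 (one year) → Nov 13, 2078 (585 left).
+365 (one year) → Nov 13, 2079 (220 left).
Nov has 30 days: +18 → Dec 1, 2079 (202 left).
Dec has 31 days: +31 → Jan 1, 2080 (171 left).
Jan has 31 days: +31 → Feb 1, 2080 (140 left).
Feb has 29 days: +29 → Mar 1, 2080 (111 left).
Mar has 31 days: +31 → Apr 1, 2080 (80 left).
Apr has 30 days: +30 → May 1, 2080 (50 left).
May has 31 days: +31 → Jun 1, 2080 (19 left).
+19 → Jun 20, 2080.

June 20, 2080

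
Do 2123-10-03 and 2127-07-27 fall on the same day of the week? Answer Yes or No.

From Oct 3, 2123 to Jul 27, 2127 is 1393 days.
1393 mod 7 = 0, so they are the same weekday.
(Oct 3, 2123 is a Sunday; Jul 27, 2127 is a Sunday.)

Yes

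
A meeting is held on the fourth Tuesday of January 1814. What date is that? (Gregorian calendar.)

January 25, 1814

January 1, 1814 is a Saturday.
The first Tuesday is therefore January 4 (3 days later).
The fourth Tuesday is 4 + 3×7 = January 25.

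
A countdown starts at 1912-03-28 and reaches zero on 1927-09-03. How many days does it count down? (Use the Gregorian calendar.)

5637

Mar 28, 1912 → Mar 28, 1913: 365 days.
Mar 28, 1913 → Mar 28, 1914: 365 days.
Mar 28, 1914 → Mar 28, 1915: 365 days.
Mar 28, 1915 → Mar 28, 1916: 366 days (Feb 29, 1916 is in that span).
Mar 28, 1916 → Mar 28, 1917: 365 days.
Mar 28, 1917 → Mar 28, 1918: 365 days.
Mar 28, 1918 → Mar 28, 1919: 365 days.
Mar 28, 1919 → Mar 28, 1920: 366 days (Feb 29, 1920 is in that span).
Mar 28, 1920 → Mar 28, 1921: 365 days.
Mar 28, 1921 → Mar 28, 1922: 365 days.
Mar 28, 1922 → Mar 28, 1923: 365 days.
Mar 28, 1923 → Mar 28, 1924: 366 days (Feb 29, 1924 is in that span).
Mar 28, 1924 → Mar 28, 1925: 365 days.
Mar 28, 1925 → Mar 28, 1926: 365 days.
Mar 28, 1926 → Mar 28, 1927: 365 days.
Mar 28, 1927 → Apr 28, 1927: 31 days (March has 31).
Apr 28, 1927 → May 28, 1927: 30 days (April has 30).
May 28, 1927 → Jun 28, 1927: 31 days (May has 31).
Jun 28, 1927 → Jul 28, 1927: 30 days (June has 30).
Jul 28, 1927 → Aug 28, 1927: 31 days (July has 31).
Aug 28, 1927 → Sep 3, 1927: 6 days.
Total: 5637 days.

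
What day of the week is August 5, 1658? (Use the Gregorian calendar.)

Doomsday rule: the anchor day for the 1600s is Tuesday. For year 58: 58÷12 = 4 r 10, and 10÷4 = 2, so 4+10+2 = 16.
Tuesday + 16 ≡ Thursday — that's 1658's doomsday.
In August the doomsday date is Aug 8.
Aug 5 is 3 days before Aug 8; 3 mod 7 = 3, so Thursday − 3 = Monday.

Monday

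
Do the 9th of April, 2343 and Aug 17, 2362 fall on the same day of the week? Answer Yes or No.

Yes

From Apr 9, 2343 to Aug 17, 2362 is 7070 days.
7070 mod 7 = 0, so they are the same weekday.
(Apr 9, 2343 is a Friday; Aug 17, 2362 is a Friday.)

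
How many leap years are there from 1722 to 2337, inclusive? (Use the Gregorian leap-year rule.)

149

Multiples of 4 in [1722,2337]: 154.
Of those, multiples of 100: 6 (not leap unless ÷400).
Multiples of 400: 1.
Leap years = 154 − 6 + 1 = 149.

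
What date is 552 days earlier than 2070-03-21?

September 15, 2068

−365 (one year) → Mar 21, 2069 (187 left).
−21 → Feb 28, 2069 (end of Feb, 28 days; 166 left).
−28 → Jan 31, 2069 (end of Jan, 31 days; 138 left).
−31 → Dec 31, 2068 (end of Dec, 31 days; 107 left).
−31 → Nov 30, 2068 (end of Nov, 30 days; 76 left).
−30 → Oct 31, 2068 (end of Oct, 31 days; 46 left).
−31 → Sep 30, 2068 (end of Sep, 30 days; 15 left).
−15 → Sep 15, 2068.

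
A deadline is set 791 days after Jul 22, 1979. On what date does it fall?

+366 (one year; includes Feb 29, 1980) → Jul 22, 1980 (425 left).
+365 (one year) → Jul 22, 1981 (60 left).
Jul has 31 days: +10 → Aug 1, 1981 (50 left).
Aug has 31 days: +31 → Sep 1, 1981 (19 left).
+19 → Sep 20, 1981.

September 20, 1981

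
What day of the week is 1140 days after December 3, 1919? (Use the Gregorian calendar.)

First find the weekday of Dec 3, 1919. Doomsday rule: the anchor day for the 1900s is Wednesday. For year 19: 19÷12 = 1 r 7, and 7÷4 = 1, so 1+7+1 = 9.
Wednesday + 9 ≡ Friday — that's 1919's doomsday.
In December the doomsday date is Dec 12.
Dec 3 is 9 days before Dec 12; 9 mod 7 = 2, so Friday − 2 = Wednesday.
1140 mod 7 = 6, so 1140 days after a Wednesday is Wednesday + 6 = Tuesday.

Tuesday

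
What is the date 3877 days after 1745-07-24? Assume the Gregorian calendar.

+365 (one year) → Jul 24, 1746 (3512 left).
+365 (one year) → Jul 24, 1747 (3147 left).
+366 (one year; includes Feb 29, 1748) → Jul 24, 1748 (2781 left).
+365 (one year) → Jul 24, 1749 (2416 left).
+365 (one year) → Jul 24, 1750 (2051 left).
+365 (one year) → Jul 24, 1751 (1686 left).
+366 (one year; includes Feb 29, 1752) → Jul 24, 1752 (1320 left).
+365 (one year) → Jul 24, 1753 (955 left).
+365 (one year) → Jul 24, 1754 (590 left).
+365 (one year) → Jul 24, 1755 (225 left).
Jul has 31 days: +8 → Aug 1, 1755 (217 left).
Aug has 31 days: +31 → Sep 1, 1755 (186 left).
Sep has 30 days: +30 → Oct 1, 1755 (156 left).
Oct has 31 days: +31 → Nov 1, 1755 (125 left).
Nov has 30 days: +30 → Dec 1, 1755 (95 left).
Dec has 31 days: +31 → Jan 1, 1756 (64 left).
Jan has 31 days: +31 → Feb 1, 1756 (33 left).
Feb has 29 days: +29 → Mar 1, 1756 (4 left).
+4 → Mar 5, 1756.

March 5, 1756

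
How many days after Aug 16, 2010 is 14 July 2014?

1428

Aug 16, 2010 → Aug 16, 2011: 365 days.
Aug 16, 2011 → Aug 16, 2012: 366 days (Feb 29, 2012 is in that span).
Aug 16, 2012 → Aug 16, 2013: 365 days.
Aug 16, 2013 → Sep 16, 2013: 31 days (August has 31).
Sep 16, 2013 → Oct 16, 2013: 30 days (September has 30).
Oct 16, 2013 → Nov 16, 2013: 31 days (October has 31).
Nov 16, 2013 → Dec 16, 2013: 30 days (November has 30).
Dec 16, 2013 → Jan 16, 2014: 31 days (December has 31).
Jan 16, 2014 → Feb 16, 2014: 31 days (January has 31).
Feb 16, 2014 → Mar 16, 2014: 28 days (February has 28).
Mar 16, 2014 → Apr 16, 2014: 31 days (March has 31).
Apr 16, 2014 → May 16, 2014: 30 days (April has 30).
May 16, 2014 → Jun 16, 2014: 31 days (May has 31).
Jun 16, 2014 → Jul 14, 2014: 28 days.
Total: 1428 days.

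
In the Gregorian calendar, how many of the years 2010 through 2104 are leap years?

23

Multiples of 4 in [2010,2104]: 24.
Of those, multiples of 100: 1 (not leap unless ÷400).
Multiples of 400: 0.
Leap years = 24 − 1 + 0 = 23.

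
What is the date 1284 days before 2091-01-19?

−365 (one year) → Jan 19, 2090 (919 left).
−365 (one year) → Jan 19, 2089 (554 left).
−366 (one year; includes Feb 29, 2088) → Jan 19, 2088 (188 left).
−19 → Dec 31, 2087 (end of Dec, 31 days; 169 left).
−31 → Nov 30, 2087 (end of Nov, 30 days; 138 left).
−30 → Oct 31, 2087 (end of Oct, 31 days; 108 left).
−31 → Sep 30, 2087 (end of Sep, 30 days; 77 left).
−30 → Aug 31, 2087 (end of Aug, 31 days; 47 left).
−31 → Jul 31, 2087 (end of Jul, 31 days; 16 left).
−16 → Jul 15, 2087.

July 15, 2087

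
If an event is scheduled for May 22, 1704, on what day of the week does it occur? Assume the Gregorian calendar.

Thursday

Doomsday rule: the anchor day for the 1700s is Sunday. For year 04: 4÷12 = 0 r 4, and 4÷4 = 1, so 0+4+1 = 5.
Sunday + 5 ≡ Friday — that's 1704's doomsday.
In May the doomsday date is May 9.
May 22 is 13 days after May 9; 13 mod 7 = 6, so Friday + 6 = Thursday.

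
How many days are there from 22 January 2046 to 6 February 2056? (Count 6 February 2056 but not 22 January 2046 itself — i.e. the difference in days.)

Jan 22, 2046 → Jan 22, 2047: 365 days.
Jan 22, 2047 → Jan 22, 2048: 365 days.
Jan 22, 2048 → Jan 22, 2049: 366 days (Feb 29, 2048 is in that span).
Jan 22, 2049 → Jan 22, 2050: 365 days.
Jan 22, 2050 → Jan 22, 2051: 365 days.
Jan 22, 2051 → Jan 22, 2052: 365 days.
Jan 22, 2052 → Jan 22, 2053: 366 days (Feb 29, 2052 is in that span).
Jan 22, 2053 → Jan 22, 2054: 365 days.
Jan 22, 2054 → Jan 22, 2055: 365 days.
Jan 22, 2055 → Feb 22, 2055: 31 days (January has 31).
Feb 22, 2055 → Mar 22, 2055: 28 days (February has 28).
Mar 22, 2055 → Apr 22, 2055: 31 days (March has 31).
Apr 22, 2055 → May 22, 2055: 30 days (April has 30).
May 22, 2055 → Jun 22, 2055: 31 days (May has 31).
Jun 22, 2055 → Jul 22, 2055: 30 days (June has 30).
Jul 22, 2055 → Aug 22, 2055: 31 days (July has 31).
Aug 22, 2055 → Sep 22, 2055: 31 days (August has 31).
Sep 22, 2055 → Oct 22, 2055: 30 days (September has 30).
Oct 22, 2055 → Nov 22, 2055: 31 days (October has 31).
Nov 22, 2055 → Dec 22, 2055: 30 days (November has 30).
Dec 22, 2055 → Jan 22, 2056: 31 days (December has 31).
Jan 22, 2056 → Feb 6, 2056: 15 days.
Total: 3667 days.

3667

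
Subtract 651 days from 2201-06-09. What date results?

August 27, 2199

−365 (one year) → Jun 9, 2200 (286 left).
−9 → May 31, 2200 (end of May, 31 days; 277 left).
−31 → Apr 30, 2200 (end of Apr, 30 days; 246 left).
−30 → Mar 31, 2200 (end of Mar, 31 days; 216 left).
−31 → Feb 28, 2200 (end of Feb, 28 days; 185 left).
−28 → Jan 31, 2200 (end of Jan, 31 days; 157 left).
−31 → Dec 31, 2199 (end of Dec, 31 days; 126 left).
−31 → Nov 30, 2199 (end of Nov, 30 days; 95 left).
−30 → Oct 31, 2199 (end of Oct, 31 days; 65 left).
−31 → Sep 30, 2199 (end of Sep, 30 days; 34 left).
−30 → Aug 31, 2199 (end of Aug, 31 days; 4 left).
−4 → Aug 27, 2199.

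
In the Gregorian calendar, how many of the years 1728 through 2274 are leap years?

133

Multiples of 4 in [1728,2274]: 137.
Of those, multiples of 100: 5 (not leap unless ÷400).
Multiples of 400: 1.
Leap years = 137 − 5 + 1 = 133.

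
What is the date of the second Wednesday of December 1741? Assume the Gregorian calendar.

December 13, 1741

December 1, 1741 is a Friday.
The first Wednesday is therefore December 6 (5 days later).
The second Wednesday is 6 + 1×7 = December 13.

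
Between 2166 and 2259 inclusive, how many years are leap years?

22

Multiples of 4 in [2166,2259]: 23.
Of those, multiples of 100: 1 (not leap unless ÷400).
Multiples of 400: 0.
Leap years = 23 − 1 + 0 = 22.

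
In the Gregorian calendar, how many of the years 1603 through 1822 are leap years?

Multiples of 4 in [1603,1822]: 55.
Of those, multiples of 100: 2 (not leap unless ÷400).
Multiples of 400: 0.
Leap years = 55 − 2 + 0 = 53.

53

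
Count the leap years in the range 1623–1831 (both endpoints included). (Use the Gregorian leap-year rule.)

50

Multiples of 4 in [1623,1831]: 52.
Of those, multiples of 100: 2 (not leap unless ÷400).
Multiples of 400: 0.
Leap years = 52 − 2 + 0 = 50.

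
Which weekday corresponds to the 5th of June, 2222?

Wednesday

Doomsday rule: the anchor day for the 2200s is Friday. For year 22: 22÷12 = 1 r 10, and 10÷4 = 2, so 1+10+2 = 13.
Friday + 13 ≡ Thursday — that's 2222's doomsday.
In June the doomsday date is Jun 6.
Jun 5 is 1 day before Jun 6; 1 mod 7 = 1, so Thursday − 1 = Wednesday.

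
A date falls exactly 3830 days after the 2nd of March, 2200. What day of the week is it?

First find the weekday of Mar 2, 2200. Doomsday rule: the anchor day for the 2200s is Friday. For year 00: 0÷12 = 0 r 0, and 0÷4 = 0, so 0+0+0 = 0.
Friday + 0 ≡ Friday — that's 2200's doomsday.
In March the doomsday date is Mar 14.
Mar 2 is 12 days before Mar 14; 12 mod 7 = 5, so Friday − 5 = Sunday.
3830 mod 7 = 1, so 3830 days after a Sunday is Sunday + 1 = Monday.

Monday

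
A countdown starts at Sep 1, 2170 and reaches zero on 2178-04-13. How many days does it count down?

2781

Sep 1, 2170 → Sep 1, 2171: 365 days.
Sep 1, 2171 → Sep 1, 2172: 366 days (Feb 29, 2172 is in that span).
Sep 1, 2172 → Sep 1, 2173: 365 days.
Sep 1, 2173 → Sep 1, 2174: 365 days.
Sep 1, 2174 → Sep 1, 2175: 365 days.
Sep 1, 2175 → Sep 1, 2176: 366 days (Feb 29, 2176 is in that span).
Sep 1, 2176 → Sep 1, 2177: 365 days.
Sep 1, 2177 → Oct 1, 2177: 30 days (September has 30).
Oct 1, 2177 → Nov 1, 2177: 31 days (October has 31).
Nov 1, 2177 → Dec 1, 2177: 30 days (November has 30).
Dec 1, 2177 → Jan 1, 2178: 31 days (December has 31).
Jan 1, 2178 → Feb 1, 2178: 31 days (January has 31).
Feb 1, 2178 → Mar 1, 2178: 28 days (February has 28).
Mar 1, 2178 → Apr 1, 2178: 31 days (March has 31).
Apr 1, 2178 → Apr 13, 2178: 12 days.
Total: 2781 days.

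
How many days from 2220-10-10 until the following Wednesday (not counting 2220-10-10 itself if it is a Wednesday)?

1

Oct 10, 2220 is a Tuesday.
From Tuesday to the next Wednesday is 1 day.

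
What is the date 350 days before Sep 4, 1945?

September 19, 1944

−4 → Aug 31, 1945 (end of Aug, 31 days; 346 left).
−31 → Jul 31, 1945 (end of Jul, 31 days; 315 left).
−31 → Jun 30, 1945 (end of Jun, 30 days; 284 left).
−30 → May 31, 1945 (end of May, 31 days; 254 left).
−31 → Apr 30, 1945 (end of Apr, 30 days; 223 left).
−30 → Mar 31, 1945 (end of Mar, 31 days; 193 left).
−31 → Feb 28, 1945 (end of Feb, 28 days; 162 left).
−28 → Jan 31, 1945 (end of Jan, 31 days; 134 left).
−31 → Dec 31, 1944 (end of Dec, 31 days; 103 left).
−31 → Nov 30, 1944 (end of Nov, 30 days; 72 left).
−30 → Oct 31, 1944 (end of Oct, 31 days; 42 left).
−31 → Sep 30, 1944 (end of Sep, 30 days; 11 left).
−11 → Sep 19, 1944.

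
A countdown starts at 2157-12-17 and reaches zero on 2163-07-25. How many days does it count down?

Dec 17, 2157 → Dec 17, 2158: 365 days.
Dec 17, 2158 → Dec 17, 2159: 365 days.
Dec 17, 2159 → Dec 17, 2160: 366 days (Feb 29, 2160 is in that span).
Dec 17, 2160 → Dec 17, 2161: 365 days.
Dec 17, 2161 → Dec 17, 2162: 365 days.
Dec 17, 2162 → Jan 17, 2163: 31 days (December has 31).
Jan 17, 2163 → Feb 17, 2163: 31 days (January has 31).
Feb 17, 2163 → Mar 17, 2163: 28 days (February has 28).
Mar 17, 2163 → Apr 17, 2163: 31 days (March has 31).
Apr 17, 2163 → May 17, 2163: 30 days (April has 30).
May 17, 2163 → Jun 17, 2163: 31 days (May has 31).
Jun 17, 2163 → Jul 17, 2163: 30 days (June has 30).
Jul 17, 2163 → Jul 25, 2163: 8 days.
Total: 2046 days.

2046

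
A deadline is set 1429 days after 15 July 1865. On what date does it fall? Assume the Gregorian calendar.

June 13, 1869

+365 (one year) → Jul 15, 1866 (1064 left).
+365 (one year) → Jul 15, 1867 (699 left).
+366 (one year; includes Feb 29, 1868) → Jul 15, 1868 (333 left).
Jul has 31 days: +17 → Aug 1, 1868 (316 left).
Aug has 31 days: +31 → Sep 1, 1868 (285 left).
Sep has 30 days: +30 → Oct 1, 1868 (255 left).
Oct has 31 days: +31 → Nov 1, 1868 (224 left).
Nov has 30 days: +30 → Dec 1, 1868 (194 left).
Dec has 31 days: +31 → Jan 1, 1869 (163 left).
Jan has 31 days: +31 → Feb 1, 1869 (132 left).
Feb has 28 days: +28 → Mar 1, 1869 (104 left).
Mar has 31 days: +31 → Apr 1, 1869 (73 left).
Apr has 30 days: +30 → May 1, 1869 (43 left).
May has 31 days: +31 → Jun 1, 1869 (12 left).
+12 → Jun 13, 1869.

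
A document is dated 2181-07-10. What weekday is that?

Tuesday

Doomsday rule: the anchor day for the 2100s is Sunday. For year 81: 81÷12 = 6 r 9, and 9÷4 = 2, so 6+9+2 = 17.
Sunday + 17 ≡ Wednesday — that's 2181's doomsday.
In July the doomsday date is Jul 11.
Jul 10 is 1 day before Jul 11; 1 mod 7 = 1, so Wednesday − 1 = Tuesday.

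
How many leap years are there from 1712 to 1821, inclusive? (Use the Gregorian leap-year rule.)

Multiples of 4 in [1712,1821]: 28.
Of those, multiples of 100: 1 (not leap unless ÷400).
Multiples of 400: 0.
Leap years = 28 − 1 + 0 = 27.

27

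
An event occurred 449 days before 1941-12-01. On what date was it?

−365 (one year) → Dec 1, 1940 (84 left).
−1 → Nov 30, 1940 (end of Nov, 30 days; 83 left).
−30 → Oct 31, 1940 (end of Oct, 31 days; 53 left).
−31 → Sep 30, 1940 (end of Sep, 30 days; 22 left).
−22 → Sep 8, 1940.

September 8, 1940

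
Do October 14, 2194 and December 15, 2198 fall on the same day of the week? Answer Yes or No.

No

From Oct 14, 2194 to Dec 15, 2198 is 1523 days.
1523 mod 7 = 4, so they are different weekdays.
(Oct 14, 2194 is a Tuesday; Dec 15, 2198 is a Saturday.)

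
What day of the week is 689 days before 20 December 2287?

First find the weekday of Dec 20, 2287. Doomsday rule: the anchor day for the 2200s is Friday. For year 87: 87÷12 = 7 r 3, and 3÷4 = 0, so 7+3+0 = 10.
Friday + 10 ≡ Monday — that's 2287's doomsday.
In December the doomsday date is Dec 12.
Dec 20 is 8 days after Dec 12; 8 mod 7 = 1, so Monday + 1 = Tuesday.
689 mod 7 = 3, so 689 days before a Tuesday is Tuesday − 3 = Saturday.

Saturday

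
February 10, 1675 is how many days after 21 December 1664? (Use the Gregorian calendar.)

3703

Dec 21, 1664 → Dec 21, 1665: 365 days.
Dec 21, 1665 → Dec 21, 1666: 365 days.
Dec 21, 1666 → Dec 21, 1667: 365 days.
Dec 21, 1667 → Dec 21, 1668: 366 days (Feb 29, 1668 is in that span).
Dec 21, 1668 → Dec 21, 1669: 365 days.
Dec 21, 1669 → Dec 21, 1670: 365 days.
Dec 21, 1670 → Dec 21, 1671: 365 days.
Dec 21, 1671 → Dec 21, 1672: 366 days (Feb 29, 1672 is in that span).
Dec 21, 1672 → Dec 21, 1673: 365 days.
Dec 21, 1673 → Dec 21, 1674: 365 days.
Dec 21, 1674 → Jan 21, 1675: 31 days (December has 31).
Jan 21, 1675 → Feb 10, 1675: 20 days.
Total: 3703 days.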